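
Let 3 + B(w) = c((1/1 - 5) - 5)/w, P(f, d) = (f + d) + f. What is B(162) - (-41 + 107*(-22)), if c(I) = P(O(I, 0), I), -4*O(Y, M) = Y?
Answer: 86111/36 ≈ 2392.0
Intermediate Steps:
O(Y, M) = -Y/4
P(f, d) = d + 2*f (P(f, d) = (d + f) + f = d + 2*f)
c(I) = I/2 (c(I) = I + 2*(-I/4) = I - I/2 = I/2)
B(w) = -3 - 9/(2*w) (B(w) = -3 + (((1/1 - 5) - 5)/2)/w = -3 + (((1 - 5) - 5)/2)/w = -3 + ((-4 - 5)/2)/w = -3 + ((½)*(-9))/w = -3 - 9/(2*w))
B(162) - (-41 + 107*(-22)) = (-3 - 9/2/162) - (-41 + 107*(-22)) = (-3 - 9/2*1/162) - (-41 - 2354) = (-3 - 1/36) - 1*(-2395) = -109/36 + 2395 = 86111/36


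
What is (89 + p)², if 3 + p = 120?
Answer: 42436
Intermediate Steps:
p = 117 (p = -3 + 120 = 117)
(89 + p)² = (89 + 117)² = 206² = 42436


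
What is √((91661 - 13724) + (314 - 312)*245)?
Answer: √78427 ≈ 280.05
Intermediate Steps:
√((91661 - 13724) + (314 - 312)*245) = √(77937 + 2*245) = √(77937 + 490) = √78427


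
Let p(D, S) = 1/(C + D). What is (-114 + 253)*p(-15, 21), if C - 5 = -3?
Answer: -139/13 ≈ -10.692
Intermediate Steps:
C = 2 (C = 5 - 3 = 2)
p(D, S) = 1/(2 + D)
(-114 + 253)*p(-15, 21) = (-114 + 253)/(2 - 15) = 139/(-13) = 139*(-1/13) = -139/13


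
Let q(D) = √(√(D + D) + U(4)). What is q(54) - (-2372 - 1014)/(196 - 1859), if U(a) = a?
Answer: -3386/1663 + √(4 + 6*√3) ≈ 1.7576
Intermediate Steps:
q(D) = √(4 + √2*√D) (q(D) = √(√(D + D) + 4) = √(√(2*D) + 4) = √(√2*√D + 4) = √(4 + √2*√D))
q(54) - (-2372 - 1014)/(196 - 1859) = √(4 + √2*√54) - (-2372 - 1014)/(196 - 1859) = √(4 + √2*(3*√6)) - (-3386)/(-1663) = √(4 + 6*√3) - (-3386)*(-1)/1663 = √(4 + 6*√3) - 1*3386/1663 = √(4 + 6*√3) - 3386/1663 = -3386/1663 + √(4 + 6*√3)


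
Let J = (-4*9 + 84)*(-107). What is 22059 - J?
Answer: 27195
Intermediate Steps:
J = -5136 (J = (-36 + 84)*(-107) = 48*(-107) = -5136)
22059 - J = 22059 - 1*(-5136) = 22059 + 5136 = 27195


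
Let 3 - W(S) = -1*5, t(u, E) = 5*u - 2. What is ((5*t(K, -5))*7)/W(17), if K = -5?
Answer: -945/8 ≈ -118.13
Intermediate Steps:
t(u, E) = -2 + 5*u
W(S) = 8 (W(S) = 3 - (-1)*5 = 3 - 1*(-5) = 3 + 5 = 8)
((5*t(K, -5))*7)/W(17) = ((5*(-2 + 5*(-5)))*7)/8 = ((5*(-2 - 25))*7)*(⅛) = ((5*(-27))*7)*(⅛) = -135*7*(⅛) = -945*⅛ = -945/8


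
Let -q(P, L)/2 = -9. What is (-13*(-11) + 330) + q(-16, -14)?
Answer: 491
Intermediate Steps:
q(P, L) = 18 (q(P, L) = -2*(-9) = 18)
(-13*(-11) + 330) + q(-16, -14) = (-13*(-11) + 330) + 18 = (143 + 330) + 18 = 473 + 18 = 491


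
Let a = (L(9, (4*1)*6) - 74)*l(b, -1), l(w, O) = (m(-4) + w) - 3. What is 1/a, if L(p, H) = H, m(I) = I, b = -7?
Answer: 1/700 ≈ 0.0014286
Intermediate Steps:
l(w, O) = -7 + w (l(w, O) = (-4 + w) - 3 = -7 + w)
a = 700 (a = ((4*1)*6 - 74)*(-7 - 7) = (4*6 - 74)*(-14) = (24 - 74)*(-14) = -50*(-14) = 700)
1/a = 1/700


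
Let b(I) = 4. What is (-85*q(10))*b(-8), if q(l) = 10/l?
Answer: -340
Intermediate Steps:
(-85*q(10))*b(-8) = -850/10*4 = -85*1*4 = -85*4 = -340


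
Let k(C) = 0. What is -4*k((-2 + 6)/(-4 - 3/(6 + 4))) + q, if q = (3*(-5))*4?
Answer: -60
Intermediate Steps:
q = -60 (q = -15*4 = -60)
-4*k((-2 + 6)/(-4 - 3/(6 + 4))) + q = -4*0 - 60 = 0 - 60 = -60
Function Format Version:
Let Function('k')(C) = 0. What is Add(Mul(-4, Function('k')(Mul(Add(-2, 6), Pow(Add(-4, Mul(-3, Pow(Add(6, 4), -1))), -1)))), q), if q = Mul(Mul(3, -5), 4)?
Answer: -60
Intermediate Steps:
q = -60 (q = Mul(-15, 4) = -60)
Add(Mul(-4, Function('k')(Mul(Add(-2, 6), Pow(Add(-4, Mul(-3, Pow(Add(6, 4), -1))), -1)))), q) = Add(Mul(-4, 0), -60) = Add(0, -60) = -60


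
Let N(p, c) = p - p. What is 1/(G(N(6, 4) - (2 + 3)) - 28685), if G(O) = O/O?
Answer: -1/28684 ≈ -3.4863e-5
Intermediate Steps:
N(p, c) = 0
G(O) = 1
1/(G(N(6, 4) - (2 + 3)) - 28685) = 1/(1 - 28685) = 1/(-28684) = -1/28684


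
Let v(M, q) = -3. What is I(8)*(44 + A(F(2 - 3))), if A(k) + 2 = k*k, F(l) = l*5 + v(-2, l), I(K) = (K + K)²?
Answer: 27136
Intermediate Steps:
I(K) = 4*K² (I(K) = (2*K)² = 4*K²)
F(l) = -3 + 5*l (F(l) = l*5 - 3 = 5*l - 3 = -3 + 5*l)
A(k) = -2 + k² (A(k) = -2 + k*k = -2 + k²)
I(8)*(44 + A(F(2 - 3))) = (4*8²)*(44 + (-2 + (-3 + 5*(2 - 3))²)) = (4*64)*(44 + (-2 + (-3 + 5*(-1))²)) = 256*(44 + (-2 + (-3 - 5)²)) = 256*(44 + (-2 + (-8)²)) = 256*(44 + (-2 + 64)) = 256*(44 + 62) = 256*106 = 27136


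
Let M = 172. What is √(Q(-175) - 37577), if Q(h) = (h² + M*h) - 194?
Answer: I*√37246 ≈ 192.99*I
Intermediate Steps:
Q(h) = -194 + h² + 172*h (Q(h) = (h² + 172*h) - 194 = -194 + h² + 172*h)
√(Q(-175) - 37577) = √((-194 + (-175)² + 172*(-175)) - 37577) = √((-194 + 30625 - 30100) - 37577) = √(331 - 37577) = √(-37246) = I*√37246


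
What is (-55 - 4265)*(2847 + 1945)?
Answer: -20701440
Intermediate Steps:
(-55 - 4265)*(2847 + 1945) = -4320*4792 = -20701440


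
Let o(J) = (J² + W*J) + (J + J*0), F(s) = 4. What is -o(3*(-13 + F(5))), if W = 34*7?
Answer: 5724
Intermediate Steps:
W = 238
o(J) = J² + 239*J (o(J) = (J² + 238*J) + (J + J*0) = (J² + 238*J) + (J + 0) = (J² + 238*J) + J = J² + 239*J)
-o(3*(-13 + F(5))) = -3*(-13 + 4)*(239 + 3*(-13 + 4)) = -3*(-9)*(239 + 3*(-9)) = -(-27)*(239 - 27) = -(-27)*212 = -1*(-5724) = 5724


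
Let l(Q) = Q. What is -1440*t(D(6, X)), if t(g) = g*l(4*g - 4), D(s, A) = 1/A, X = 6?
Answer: 800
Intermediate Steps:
t(g) = g*(-4 + 4*g) (t(g) = g*(4*g - 4) = g*(-4 + 4*g))
-1440*t(D(6, X)) = -5760*(-1 + 1/6)/6 = -5760*(-1 + ⅙)/6 = -5760*(-5)/(6*6) = -1440*(-5/9) = 800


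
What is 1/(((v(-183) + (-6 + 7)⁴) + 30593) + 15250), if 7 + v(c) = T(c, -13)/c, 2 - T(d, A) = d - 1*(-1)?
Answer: 183/8387987 ≈ 2.1817e-5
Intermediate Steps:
T(d, A) = 1 - d (T(d, A) = 2 - (d - 1*(-1)) = 2 - (d + 1) = 2 - (1 + d) = 2 + (-1 - d) = 1 - d)
v(c) = -7 + (1 - c)/c
1/(((v(-183) + (-6 + 7)⁴) + 30593) + 15250) = 1/((((-8 + 1/(-183)) + (-6 + 7)⁴) + 30593) + 15250) = 1/((((-8 - 1/183) + 1⁴) + 30593) + 15250) = 1/(((-1465/183 + 1) + 30593) + 15250) = 1/((-1282/183 + 30593) + 15250) = 1/(5597237/183 + 15250) = 1/(8387987/183) = 183/8387987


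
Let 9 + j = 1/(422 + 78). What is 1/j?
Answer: -500/4499 ≈ -0.11114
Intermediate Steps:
j = -4499/500 (j = -9 + 1/(422 + 78) = -9 + 1/500 = -4499/500 ≈ -8.9980)
1/j = 1/(-4499/500) = -500/4499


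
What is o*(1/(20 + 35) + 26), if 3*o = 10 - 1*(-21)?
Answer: 14787/55 ≈ 268.85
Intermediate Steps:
o = 31/3 (o = (10 - 1*(-21))/3 = (10 + 21)/3 = (⅓)*31 = 31/3 ≈ 10.333)
o*(1/(20 + 35) + 26) = 31*(1/(20 + 35) + 26)/3 = 31*(1/55 + 26)/3 = (31/3)*(1431/55) = 14787/55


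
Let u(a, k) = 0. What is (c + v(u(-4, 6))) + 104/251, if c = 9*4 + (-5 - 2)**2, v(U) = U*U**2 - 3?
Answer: 20686/251 ≈ 82.414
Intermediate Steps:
v(U) = -3 + U**3 (v(U) = U**3 - 3 = -3 + U**3)
c = 85 (c = 36 + (-7)**2 = 36 + 49 = 85)
(c + v(u(-4, 6))) + 104/251 = (85 + (-3 + 0**3)) + 104/251 = (85 + (-3 + 0)) + 104*(1/251) = (85 - 3) + 104/251 = 82 + 104/251 = 20686/251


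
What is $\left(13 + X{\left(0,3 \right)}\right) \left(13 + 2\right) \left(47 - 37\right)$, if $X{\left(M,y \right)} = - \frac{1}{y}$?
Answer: $1900$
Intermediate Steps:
$\left(13 + X{\left(0,3 \right)}\right) \left(13 + 2\right) \left(47 - 37\right) = \left(13 - \frac{1}{3}\right) \left(13 + 2\right) \left(47 - 37\right) = \left(13 - \frac{1}{3}\right) 15 \cdot 10 = \frac{38}{3} \cdot 15 \cdot 10 = 190 \cdot 10 = 1900$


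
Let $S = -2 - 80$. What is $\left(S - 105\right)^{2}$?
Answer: $34969$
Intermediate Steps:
$S = -82$ ($S = -2 - 80 = -82$)
$\left(S - 105\right)^{2} = \left(-82 - 105\right)^{2} = \left(-187\right)^{2} = 34969$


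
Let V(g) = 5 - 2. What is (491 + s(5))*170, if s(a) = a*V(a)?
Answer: 86020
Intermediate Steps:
V(g) = 3
s(a) = 3*a (s(a) = a*3 = 3*a)
(491 + s(5))*170 = (491 + 3*5)*170 = (491 + 15)*170 = 506*170 = 86020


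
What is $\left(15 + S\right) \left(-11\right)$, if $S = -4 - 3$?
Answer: $-88$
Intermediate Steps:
$S = -7$ ($S = -4 - 3 = -7$)
$\left(15 + S\right) \left(-11\right) = \left(15 - 7\right) \left(-11\right) = 8 \left(-11\right) = -88$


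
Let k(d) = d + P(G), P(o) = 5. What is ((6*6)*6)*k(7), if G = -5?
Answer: 2592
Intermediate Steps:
k(d) = 5 + d (k(d) = d + 5 = 5 + d)
((6*6)*6)*k(7) = ((6*6)*6)*(5 + 7) = (36*6)*12 = 216*12 = 2592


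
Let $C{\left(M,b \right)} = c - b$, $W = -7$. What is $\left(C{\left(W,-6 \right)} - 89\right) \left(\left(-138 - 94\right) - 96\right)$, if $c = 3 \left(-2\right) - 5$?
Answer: $30832$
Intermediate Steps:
$c = -11$ ($c = -6 - 5 = -11$)
$C{\left(M,b \right)} = -11 - b$
$\left(C{\left(W,-6 \right)} - 89\right) \left(\left(-138 - 94\right) - 96\right) = \left(\left(-11 - -6\right) - 89\right) \left(\left(-138 - 94\right) - 96\right) = \left(\left(-11 + 6\right) - 89\right) \left(-232 - 96\right) = \left(-5 - 89\right) \left(-328\right) = \left(-94\right) \left(-328\right) = 30832$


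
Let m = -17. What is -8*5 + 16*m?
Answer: -312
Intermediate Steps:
-8*5 + 16*m = -8*5 + 16*(-17) = -40 - 272 = -312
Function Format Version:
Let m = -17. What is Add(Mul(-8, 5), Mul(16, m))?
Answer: -312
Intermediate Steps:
Add(Mul(-8, 5), Mul(16, m)) = Add(Mul(-8, 5), Mul(16, -17)) = Add(-40, -272) = -312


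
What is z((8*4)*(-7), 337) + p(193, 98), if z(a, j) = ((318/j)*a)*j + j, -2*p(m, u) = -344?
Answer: -70723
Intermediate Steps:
p(m, u) = 172 (p(m, u) = -½*(-344) = 172)
z(a, j) = j + 318*a (z(a, j) = (318*a/j)*j + j = 318*a + j = j + 318*a)
z((8*4)*(-7), 337) + p(193, 98) = (337 + 318*((8*4)*(-7))) + 172 = (337 + 318*(32*(-7))) + 172 = (337 + 318*(-224)) + 172 = (337 - 71232) + 172 = -70895 + 172 = -70723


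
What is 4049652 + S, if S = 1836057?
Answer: 5885709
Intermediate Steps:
4049652 + S = 4049652 + 1836057 = 5885709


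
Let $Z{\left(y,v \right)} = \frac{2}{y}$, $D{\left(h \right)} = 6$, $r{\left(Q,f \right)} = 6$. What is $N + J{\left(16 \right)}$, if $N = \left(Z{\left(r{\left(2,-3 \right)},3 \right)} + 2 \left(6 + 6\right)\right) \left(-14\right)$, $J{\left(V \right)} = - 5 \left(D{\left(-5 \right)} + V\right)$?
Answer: $- \frac{1352}{3} \approx -450.67$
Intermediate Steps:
$J{\left(V \right)} = -30 - 5 V$ ($J{\left(V \right)} = - 5 \left(6 + V\right) = -30 - 5 V$)
$N = - \frac{1022}{3}$ ($N = \left(\frac{2}{6} + 2 \left(6 + 6\right)\right) \left(-14\right) = \left(2 \cdot \frac{1}{6} + 2 \cdot 12\right) \left(-14\right) = \left(\frac{1}{3} + 24\right) \left(-14\right) = \frac{73}{3} \left(-14\right) = - \frac{1022}{3} \approx -340.67$)
$N + J{\left(16 \right)} = - \frac{1022}{3} - 110 = - \frac{1352}{3}$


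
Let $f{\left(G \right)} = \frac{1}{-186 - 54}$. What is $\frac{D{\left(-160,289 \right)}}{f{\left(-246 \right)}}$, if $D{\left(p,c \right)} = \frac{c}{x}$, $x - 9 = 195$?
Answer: $-340$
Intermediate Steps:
$x = 204$ ($x = 9 + 195 = 204$)
$D{\left(p,c \right)} = \frac{c}{204}$
$f{\left(G \right)} = - \frac{1}{240}$ ($f{\left(G \right)} = \frac{1}{-240} = - \frac{1}{240}$)
$\frac{D{\left(-160,289 \right)}}{f{\left(-246 \right)}} = \frac{\frac{1}{204} \cdot 289}{- \frac{1}{240}} = \frac{17}{12} \left(-240\right) = -340$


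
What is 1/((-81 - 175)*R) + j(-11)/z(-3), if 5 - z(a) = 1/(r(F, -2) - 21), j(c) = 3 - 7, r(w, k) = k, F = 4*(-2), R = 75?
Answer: -441629/556800 ≈ -0.79316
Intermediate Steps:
F = -8
j(c) = -4
z(a) = 116/23 (z(a) = 5 - 1/(-2 - 21) = 5 - 1/(-23) = 5 - 1*(-1/23) = 5 + 1/23 = 116/23)
1/((-81 - 175)*R) + j(-11)/z(-3) = 1/(-81 - 175*75) - 4/116/23 = (1/75)/(-256) - 4*23/116 = -1/256*1/75 - 23/29 = -1/19200 - 23/29 = -441629/556800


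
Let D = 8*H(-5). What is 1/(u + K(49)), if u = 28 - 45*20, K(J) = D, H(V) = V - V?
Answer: -1/872 ≈ -0.0011468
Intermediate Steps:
H(V) = 0
D = 0 (D = 8*0 = 0)
K(J) = 0
u = -872 (u = 28 - 900 = -872)
1/(u + K(49)) = 1/(-872 + 0) = 1/(-872) = -1/872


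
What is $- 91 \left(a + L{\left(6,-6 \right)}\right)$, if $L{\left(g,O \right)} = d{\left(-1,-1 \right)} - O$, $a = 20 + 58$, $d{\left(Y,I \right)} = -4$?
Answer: $-7280$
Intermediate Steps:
$a = 78$
$L{\left(g,O \right)} = -4 - O$
$- 91 \left(a + L{\left(6,-6 \right)}\right) = - 91 \left(78 - -2\right) = - 91 \left(78 + \left(-4 + 6\right)\right) = - 91 \left(78 + 2\right) = \left(-91\right) 80 = -7280$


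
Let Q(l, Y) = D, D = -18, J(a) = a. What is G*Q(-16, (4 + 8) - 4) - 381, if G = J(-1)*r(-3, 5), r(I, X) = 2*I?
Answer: -489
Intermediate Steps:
G = 6 (G = -2*(-3) = -1*(-6) = 6)
Q(l, Y) = -18
G*Q(-16, (4 + 8) - 4) - 381 = 6*(-18) - 381 = -108 - 381 = -489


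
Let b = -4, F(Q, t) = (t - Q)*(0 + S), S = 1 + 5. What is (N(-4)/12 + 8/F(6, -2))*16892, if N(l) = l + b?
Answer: -42230/3 ≈ -14077.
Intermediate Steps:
S = 6
F(Q, t) = -6*Q + 6*t (F(Q, t) = (t - Q)*(0 + 6) = (t - Q)*6 = -6*Q + 6*t)
N(l) = -4 + l (N(l) = l - 4 = -4 + l)
(N(-4)/12 + 8/F(6, -2))*16892 = ((-4 - 4)/12 + 8/(-6*6 + 6*(-2)))*16892 = (-8*1/12 + 8/(-36 - 12))*16892 = (-⅔ + 8/(-48))*16892 = (-⅔ + 8*(-1/48))*16892 = (-⅔ - ⅙)*16892 = -⅚*16892 = -42230/3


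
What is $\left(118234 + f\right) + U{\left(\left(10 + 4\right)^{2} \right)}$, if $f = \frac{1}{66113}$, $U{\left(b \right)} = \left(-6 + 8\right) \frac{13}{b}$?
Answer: $\frac{766047694883}{6479074} \approx 1.1823 \cdot 10^{5}$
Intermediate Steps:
$U{\left(b \right)} = \frac{26}{b}$ ($U{\left(b \right)} = 2 \frac{13}{b} = \frac{26}{b}$)
$f = \frac{1}{66113} \approx 1.5126 \cdot 10^{-5}$
$\left(118234 + f\right) + U{\left(\left(10 + 4\right)^{2} \right)} = \left(118234 + \frac{1}{66113}\right) + \frac{26}{\left(10 + 4\right)^{2}} = \frac{7816804443}{66113} + \frac{26}{14^{2}} = \frac{7816804443}{66113} + \frac{26}{196} = \frac{7816804443}{66113} + 26 \cdot \frac{1}{196} = \frac{7816804443}{66113} + \frac{13}{98} = \frac{766047694883}{6479074}$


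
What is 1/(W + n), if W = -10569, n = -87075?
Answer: -1/97644 ≈ -1.0241e-5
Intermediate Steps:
1/(W + n) = 1/(-10569 - 87075) = 1/(-97644) = -1/97644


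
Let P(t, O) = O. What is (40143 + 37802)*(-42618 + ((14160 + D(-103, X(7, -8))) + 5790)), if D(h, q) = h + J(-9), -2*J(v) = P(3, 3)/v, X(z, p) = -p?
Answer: -10649235625/6 ≈ -1.7749e+9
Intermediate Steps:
J(v) = -3/(2*v)
D(h, q) = ⅙ + h (D(h, q) = h - 3/2/(-9) = h - 3/2*(-⅑) = h + ⅙ = ⅙ + h)
(40143 + 37802)*(-42618 + ((14160 + D(-103, X(7, -8))) + 5790)) = (40143 + 37802)*(-42618 + ((14160 + (⅙ - 103)) + 5790)) = 77945*(-42618 + ((14160 - 617/6) + 5790)) = 77945*(-42618 + (84343/6 + 5790)) = 77945*(-42618 + 119083/6) = 77945*(-136625/6) = -10649235625/6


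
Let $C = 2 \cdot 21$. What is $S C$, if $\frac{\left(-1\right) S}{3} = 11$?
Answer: $-1386$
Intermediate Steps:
$S = -33$ ($S = \left(-3\right) 11 = -33$)
$C = 42$
$S C = \left(-33\right) 42 = -1386$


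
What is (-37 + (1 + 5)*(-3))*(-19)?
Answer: 1045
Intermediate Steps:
(-37 + (1 + 5)*(-3))*(-19) = (-37 + 6*(-3))*(-19) = (-37 - 18)*(-19) = -55*(-19) = 1045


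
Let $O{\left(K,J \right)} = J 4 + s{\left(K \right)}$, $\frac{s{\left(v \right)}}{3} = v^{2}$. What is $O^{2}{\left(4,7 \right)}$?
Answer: $5776$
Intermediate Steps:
$s{\left(v \right)} = 3 v^{2}$
$O{\left(K,J \right)} = 3 K^{2} + 4 J$ ($O{\left(K,J \right)} = J 4 + 3 K^{2} = 4 J + 3 K^{2} = 3 K^{2} + 4 J$)
$O^{2}{\left(4,7 \right)} = \left(3 \cdot 4^{2} + 4 \cdot 7\right)^{2} = \left(3 \cdot 16 + 28\right)^{2} = \left(48 + 28\right)^{2} = 76^{2} = 5776$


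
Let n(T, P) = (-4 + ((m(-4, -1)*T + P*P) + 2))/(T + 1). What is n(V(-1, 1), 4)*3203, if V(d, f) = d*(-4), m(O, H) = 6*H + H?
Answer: -44842/5 ≈ -8968.4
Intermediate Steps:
m(O, H) = 7*H
V(d, f) = -4*d
n(T, P) = (-2 + P² - 7*T)/(1 + T) (n(T, P) = (-4 + (((7*(-1))*T + P*P) + 2))/(T + 1) = (-4 + ((-7*T + P²) + 2))/(1 + T) = (-4 + ((P² - 7*T) + 2))/(1 + T) = (-4 + (2 + P² - 7*T))/(1 + T) = (-2 + P² - 7*T)/(1 + T))
n(V(-1, 1), 4)*3203 = ((-2 + 4² - (-28)*(-1))/(1 - 4*(-1)))*3203 = ((-2 + 16 - 7*4)/(1 + 4))*3203 = ((-2 + 16 - 28)/5)*3203 = ((⅕)*(-14))*3203 = -14/5*3203 = -44842/5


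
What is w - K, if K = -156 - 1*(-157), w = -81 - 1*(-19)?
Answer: -63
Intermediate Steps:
w = -62 (w = -81 + 19 = -62)
K = 1 (K = -156 + 157 = 1)
w - K = -62 - 1*1 = -62 - 1 = -63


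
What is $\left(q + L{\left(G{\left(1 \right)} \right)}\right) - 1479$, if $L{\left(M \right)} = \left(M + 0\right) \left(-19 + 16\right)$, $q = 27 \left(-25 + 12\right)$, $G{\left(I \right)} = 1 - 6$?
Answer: $-1815$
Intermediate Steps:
$G{\left(I \right)} = -5$ ($G{\left(I \right)} = 1 - 6 = -5$)
$q = -351$ ($q = 27 \left(-13\right) = -351$)
$L{\left(M \right)} = - 3 M$ ($L{\left(M \right)} = M \left(-3\right) = - 3 M$)
$\left(q + L{\left(G{\left(1 \right)} \right)}\right) - 1479 = \left(-351 - -15\right) - 1479 = \left(-351 + 15\right) - 1479 = -336 - 1479 = -1815$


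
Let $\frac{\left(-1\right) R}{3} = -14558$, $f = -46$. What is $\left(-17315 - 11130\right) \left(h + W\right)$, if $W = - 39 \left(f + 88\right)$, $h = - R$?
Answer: $1288899840$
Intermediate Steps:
$R = 43674$ ($R = \left(-3\right) \left(-14558\right) = 43674$)
$h = -43674$ ($h = \left(-1\right) 43674 = -43674$)
$W = -1638$ ($W = - 39 \left(-46 + 88\right) = \left(-39\right) 42 = -1638$)
$\left(-17315 - 11130\right) \left(h + W\right) = \left(-17315 - 11130\right) \left(-43674 - 1638\right) = \left(-28445\right) \left(-45312\right) = 1288899840$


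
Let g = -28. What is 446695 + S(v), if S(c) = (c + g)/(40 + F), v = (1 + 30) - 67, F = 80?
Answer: 6700417/15 ≈ 4.4669e+5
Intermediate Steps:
v = -36 (v = 31 - 67 = -36)
S(c) = -7/30 + c/120 (S(c) = (c - 28)/(40 + 80) = (-28 + c)/120 = (-28 + c)*(1/120) = -7/30 + c/120)
446695 + S(v) = 446695 + (-7/30 + (1/120)*(-36)) = 446695 + (-7/30 - 3/10) = 446695 - 8/15 = 6700417/15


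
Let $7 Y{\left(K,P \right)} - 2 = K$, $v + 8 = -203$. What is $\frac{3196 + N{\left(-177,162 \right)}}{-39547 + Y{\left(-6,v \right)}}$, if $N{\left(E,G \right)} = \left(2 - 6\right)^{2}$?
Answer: $- \frac{22484}{276833} \approx -0.081219$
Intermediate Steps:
$v = -211$ ($v = -8 - 203 = -211$)
$N{\left(E,G \right)} = 16$ ($N{\left(E,G \right)} = \left(-4\right)^{2} = 16$)
$Y{\left(K,P \right)} = \frac{2}{7} + \frac{K}{7}$
$\frac{3196 + N{\left(-177,162 \right)}}{-39547 + Y{\left(-6,v \right)}} = \frac{3196 + 16}{-39547 + \left(\frac{2}{7} + \frac{1}{7} \left(-6\right)\right)} = \frac{3212}{-39547 + \left(\frac{2}{7} - \frac{6}{7}\right)} = \frac{3212}{-39547 - \frac{4}{7}} = \frac{3212}{- \frac{276833}{7}} = 3212 \left(- \frac{7}{276833}\right) = - \frac{22484}{276833}$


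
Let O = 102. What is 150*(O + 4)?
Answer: 15900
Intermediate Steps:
150*(O + 4) = 150*(102 + 4) = 150*106 = 15900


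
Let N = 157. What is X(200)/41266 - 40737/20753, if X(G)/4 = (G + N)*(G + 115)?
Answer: 3827030709/428196649 ≈ 8.9376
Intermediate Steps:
X(G) = 4*(115 + G)*(157 + G) (X(G) = 4*((G + 157)*(G + 115)) = 4*((157 + G)*(115 + G)) = 4*((115 + G)*(157 + G)) = 4*(115 + G)*(157 + G))
X(200)/41266 - 40737/20753 = (72220 + 4*200**2 + 1088*200)/41266 - 40737/20753 = (72220 + 4*40000 + 217600)*(1/41266) - 40737*1/20753 = (72220 + 160000 + 217600)*(1/41266) - 40737/20753 = 449820*(1/41266) - 40737/20753 = 224910/20633 - 40737/20753 = 3827030709/428196649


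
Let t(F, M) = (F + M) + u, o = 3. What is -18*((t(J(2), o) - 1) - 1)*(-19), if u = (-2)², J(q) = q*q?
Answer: 3078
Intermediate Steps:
J(q) = q²
u = 4
t(F, M) = 4 + F + M (t(F, M) = (F + M) + 4 = 4 + F + M)
-18*((t(J(2), o) - 1) - 1)*(-19) = -18*(((4 + 2² + 3) - 1) - 1)*(-19) = -18*(((4 + 4 + 3) - 1) - 1)*(-19) = -18*((11 - 1) - 1)*(-19) = -18*(10 - 1)*(-19) = -18*9*(-19) = -162*(-19) = 3078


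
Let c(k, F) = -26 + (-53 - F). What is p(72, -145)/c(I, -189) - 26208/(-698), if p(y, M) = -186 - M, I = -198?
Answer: 1427131/38390 ≈ 37.175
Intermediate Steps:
c(k, F) = -79 - F
p(72, -145)/c(I, -189) - 26208/(-698) = (-186 - 1*(-145))/(-79 - 1*(-189)) - 26208/(-698) = (-186 + 145)/(-79 + 189) - 26208*(-1/698) = -41/110 + 13104/349 = 1427131/38390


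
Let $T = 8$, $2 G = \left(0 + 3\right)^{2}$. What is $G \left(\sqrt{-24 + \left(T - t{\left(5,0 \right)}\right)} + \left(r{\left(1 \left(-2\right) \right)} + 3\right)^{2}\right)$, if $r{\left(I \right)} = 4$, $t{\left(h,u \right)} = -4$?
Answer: $\frac{441}{2} + 9 i \sqrt{3} \approx 220.5 + 15.588 i$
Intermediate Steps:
$G = \frac{9}{2}$ ($G = \frac{\left(0 + 3\right)^{2}}{2} = \frac{3^{2}}{2} = \frac{1}{2} \cdot 9 = \frac{9}{2} \approx 4.5$)
$G \left(\sqrt{-24 + \left(T - t{\left(5,0 \right)}\right)} + \left(r{\left(1 \left(-2\right) \right)} + 3\right)^{2}\right) = \frac{9 \left(\sqrt{-24 + \left(8 - -4\right)} + \left(4 + 3\right)^{2}\right)}{2} = \frac{9 \left(\sqrt{-24 + \left(8 + 4\right)} + 7^{2}\right)}{2} = \frac{9 \left(\sqrt{-24 + 12} + 49\right)}{2} = \frac{9 \left(\sqrt{-12} + 49\right)}{2} = \frac{9 \left(2 i \sqrt{3} + 49\right)}{2} = \frac{9 \left(49 + 2 i \sqrt{3}\right)}{2} = \frac{441}{2} + 9 i \sqrt{3}$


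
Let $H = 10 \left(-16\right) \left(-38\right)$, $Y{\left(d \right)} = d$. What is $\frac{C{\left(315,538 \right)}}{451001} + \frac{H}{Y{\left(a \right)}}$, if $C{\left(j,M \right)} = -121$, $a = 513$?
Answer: $\frac{144317053}{12177027} \approx 11.852$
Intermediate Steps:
$H = 6080$ ($H = \left(-160\right) \left(-38\right) = 6080$)
$\frac{C{\left(315,538 \right)}}{451001} + \frac{H}{Y{\left(a \right)}} = - \frac{121}{451001} + \frac{6080}{513} = \left(-121\right) \frac{1}{451001} + 6080 \cdot \frac{1}{513} = - \frac{121}{451001} + \frac{320}{27} = \frac{144317053}{12177027}$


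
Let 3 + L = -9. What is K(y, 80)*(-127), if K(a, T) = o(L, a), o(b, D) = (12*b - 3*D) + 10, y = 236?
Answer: 106934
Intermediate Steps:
L = -12 (L = -3 - 9 = -12)
o(b, D) = 10 - 3*D + 12*b (o(b, D) = (-3*D + 12*b) + 10 = 10 - 3*D + 12*b)
K(a, T) = -134 - 3*a (K(a, T) = 10 - 3*a + 12*(-12) = 10 - 3*a - 144 = -134 - 3*a)
K(y, 80)*(-127) = (-134 - 3*236)*(-127) = (-134 - 708)*(-127) = -842*(-127) = 106934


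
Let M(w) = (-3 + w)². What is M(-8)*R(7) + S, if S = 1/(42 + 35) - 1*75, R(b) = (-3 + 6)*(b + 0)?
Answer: 189883/77 ≈ 2466.0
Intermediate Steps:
R(b) = 3*b
S = -5774/77 (S = 1/77 - 75 = -5774/77 ≈ -74.987)
M(-8)*R(7) + S = (-3 - 8)²*(3*7) - 5774/77 = (-11)²*21 - 5774/77 = 121*21 - 5774/77 = 2541 - 5774/77 = 189883/77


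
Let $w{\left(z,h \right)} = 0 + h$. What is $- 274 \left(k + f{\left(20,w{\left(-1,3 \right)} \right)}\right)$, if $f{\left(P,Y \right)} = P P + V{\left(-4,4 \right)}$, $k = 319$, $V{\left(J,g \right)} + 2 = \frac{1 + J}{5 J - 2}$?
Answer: $- \frac{2161449}{11} \approx -1.965 \cdot 10^{5}$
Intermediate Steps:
$V{\left(J,g \right)} = -2 + \frac{1 + J}{-2 + 5 J}$ ($V{\left(J,g \right)} = -2 + \frac{1 + J}{5 J - 2} = -2 + \frac{1 + J}{-2 + 5 J}$)
$w{\left(z,h \right)} = h$
$f{\left(P,Y \right)} = - \frac{41}{22} + P^{2}$ ($f{\left(P,Y \right)} = P P + \frac{5 - -36}{-2 + 5 \left(-4\right)} = P^{2} + \frac{5 + 36}{-2 - 20} = P^{2} + \frac{1}{-22} \cdot 41 = P^{2} - \frac{41}{22} = - \frac{41}{22} + P^{2}$)
$- 274 \left(k + f{\left(20,w{\left(-1,3 \right)} \right)}\right) = - 274 \left(319 - \left(\frac{41}{22} - 20^{2}\right)\right) = - 274 \left(319 + \left(- \frac{41}{22} + 400\right)\right) = - 274 \left(319 + \frac{8759}{22}\right) = \left(-274\right) \frac{15777}{22} = - \frac{2161449}{11}$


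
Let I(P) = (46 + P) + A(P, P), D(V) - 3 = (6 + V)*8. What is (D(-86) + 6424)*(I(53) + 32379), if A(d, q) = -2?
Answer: 187938612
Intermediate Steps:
D(V) = 51 + 8*V (D(V) = 3 + (6 + V)*8 = 3 + (48 + 8*V) = 51 + 8*V)
I(P) = 44 + P (I(P) = (46 + P) - 2 = 44 + P)
(D(-86) + 6424)*(I(53) + 32379) = ((51 + 8*(-86)) + 6424)*((44 + 53) + 32379) = ((51 - 688) + 6424)*(97 + 32379) = (-637 + 6424)*32476 = 5787*32476 = 187938612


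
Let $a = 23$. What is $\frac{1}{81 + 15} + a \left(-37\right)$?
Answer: $- \frac{81695}{96} \approx -850.99$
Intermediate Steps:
$\frac{1}{81 + 15} + a \left(-37\right) = \frac{1}{81 + 15} + 23 \left(-37\right) = \frac{1}{96} - 851 = - \frac{81695}{96}$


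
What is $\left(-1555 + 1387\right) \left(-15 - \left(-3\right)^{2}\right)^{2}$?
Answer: $-96768$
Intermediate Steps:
$\left(-1555 + 1387\right) \left(-15 - \left(-3\right)^{2}\right)^{2} = - 168 \left(-15 - 9\right)^{2} = - 168 \left(-24\right)^{2} = \left(-168\right) 576 = -96768$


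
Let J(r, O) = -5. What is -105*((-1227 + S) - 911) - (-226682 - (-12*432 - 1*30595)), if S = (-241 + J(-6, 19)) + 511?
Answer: 387568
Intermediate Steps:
S = 265 (S = (-241 - 5) + 511 = -246 + 511 = 265)
-105*((-1227 + S) - 911) - (-226682 - (-12*432 - 1*30595)) = -105*((-1227 + 265) - 911) - (-226682 - (-12*432 - 1*30595)) = -105*(-962 - 911) - (-226682 - (-5184 - 30595)) = -105*(-1873) - (-226682 - 1*(-35779)) = 196665 - (-226682 + 35779) = 196665 - 1*(-190903) = 196665 + 190903 = 387568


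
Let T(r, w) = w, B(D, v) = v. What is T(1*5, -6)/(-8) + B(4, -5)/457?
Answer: 1351/1828 ≈ 0.73906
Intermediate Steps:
T(1*5, -6)/(-8) + B(4, -5)/457 = -6/(-8) - 5/457 = -6*(-⅛) - 5*1/457 = ¾ - 5/457 = 1351/1828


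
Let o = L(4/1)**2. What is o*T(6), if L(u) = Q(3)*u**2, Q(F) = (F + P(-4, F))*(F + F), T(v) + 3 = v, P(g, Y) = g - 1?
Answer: 110592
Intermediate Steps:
P(g, Y) = -1 + g
T(v) = -3 + v
Q(F) = 2*F*(-5 + F) (Q(F) = (F + (-1 - 4))*(F + F) = (F - 5)*(2*F) = (-5 + F)*(2*F) = 2*F*(-5 + F))
L(u) = -12*u**2 (L(u) = (2*3*(-5 + 3))*u**2 = (2*3*(-2))*u**2 = -12*u**2)
o = 36864 (o = (-12*(4/1)**2)**2 = (-12*(4*1)**2)**2 = (-12*4**2)**2 = (-12*16)**2 = (-192)**2 = 36864)
o*T(6) = 36864*(-3 + 6) = 36864*3 = 110592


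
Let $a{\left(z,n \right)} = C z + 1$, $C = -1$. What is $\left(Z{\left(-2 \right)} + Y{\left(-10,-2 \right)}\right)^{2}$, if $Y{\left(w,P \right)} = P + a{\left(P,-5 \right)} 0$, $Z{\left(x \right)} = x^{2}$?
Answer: $4$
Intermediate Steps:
$a{\left(z,n \right)} = 1 - z$ ($a{\left(z,n \right)} = - z + 1 = 1 - z$)
$Y{\left(w,P \right)} = P$ ($Y{\left(w,P \right)} = P + \left(1 - P\right) 0 = P + 0 = P$)
$\left(Z{\left(-2 \right)} + Y{\left(-10,-2 \right)}\right)^{2} = \left(\left(-2\right)^{2} - 2\right)^{2} = \left(4 - 2\right)^{2} = 2^{2} = 4$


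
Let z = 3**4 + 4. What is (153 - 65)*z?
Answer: 7480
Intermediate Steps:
z = 85 (z = 81 + 4 = 85)
(153 - 65)*z = (153 - 65)*85 = 88*85 = 7480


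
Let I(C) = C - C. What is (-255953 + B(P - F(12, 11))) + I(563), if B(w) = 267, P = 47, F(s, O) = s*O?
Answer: -255686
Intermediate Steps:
F(s, O) = O*s
I(C) = 0
(-255953 + B(P - F(12, 11))) + I(563) = (-255953 + 267) + 0 = -255686 + 0 = -255686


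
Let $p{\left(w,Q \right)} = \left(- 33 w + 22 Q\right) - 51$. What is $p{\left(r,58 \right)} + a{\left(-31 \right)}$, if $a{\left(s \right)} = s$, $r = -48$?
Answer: $2778$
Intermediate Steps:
$p{\left(w,Q \right)} = -51 - 33 w + 22 Q$
$p{\left(r,58 \right)} + a{\left(-31 \right)} = \left(-51 - -1584 + 22 \cdot 58\right) - 31 = \left(-51 + 1584 + 1276\right) - 31 = 2809 - 31 = 2778$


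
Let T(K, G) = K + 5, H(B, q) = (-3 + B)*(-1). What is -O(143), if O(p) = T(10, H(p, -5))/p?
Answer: -15/143 ≈ -0.10490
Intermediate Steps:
H(B, q) = 3 - B
T(K, G) = 5 + K
O(p) = 15/p (O(p) = (5 + 10)/p = 15/p)
-O(143) = -15/143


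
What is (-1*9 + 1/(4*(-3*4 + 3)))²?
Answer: 105625/1296 ≈ 81.501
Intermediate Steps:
(-1*9 + 1/(4*(-3*4 + 3)))² = (-9 + 1/(4*(-12 + 3)))² = (-9 + 1/(4*(-9)))² = (-9 + 1/(-36))² = (-9 - 1/36)² = (-325/36)² = 105625/1296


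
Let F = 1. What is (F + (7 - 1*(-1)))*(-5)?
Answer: -45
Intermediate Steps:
(F + (7 - 1*(-1)))*(-5) = (1 + (7 - 1*(-1)))*(-5) = (1 + (7 + 1))*(-5) = (1 + 8)*(-5) = 9*(-5) = -45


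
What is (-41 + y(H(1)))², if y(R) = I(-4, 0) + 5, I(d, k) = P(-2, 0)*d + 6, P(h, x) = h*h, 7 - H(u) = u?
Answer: 2116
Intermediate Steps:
H(u) = 7 - u
P(h, x) = h²
I(d, k) = 6 + 4*d (I(d, k) = (-2)²*d + 6 = 4*d + 6 = 6 + 4*d)
y(R) = -5 (y(R) = (6 + 4*(-4)) + 5 = (6 - 16) + 5 = -10 + 5 = -5)
(-41 + y(H(1)))² = (-41 - 5)² = (-46)² = 2116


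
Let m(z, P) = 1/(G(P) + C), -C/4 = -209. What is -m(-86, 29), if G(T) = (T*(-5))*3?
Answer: -1/401 ≈ -0.0024938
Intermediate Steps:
C = 836 (C = -4*(-209) = 836)
G(T) = -15*T (G(T) = -5*T*3 = -15*T)
m(z, P) = 1/(836 - 15*P) (m(z, P) = 1/(-15*P + 836) = 1/(836 - 15*P))
-m(-86, 29) = -(-1)/(-836 + 15*29) = -(-1)/(-836 + 435) = -(-1)/(-401) = -(-1)*(-1)/401 = -1*1/401 = -1/401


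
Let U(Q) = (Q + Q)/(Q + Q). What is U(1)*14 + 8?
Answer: 22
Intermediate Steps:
U(Q) = 1 (U(Q) = (2*Q)/((2*Q)) = (2*Q)*(1/(2*Q)) = 1)
U(1)*14 + 8 = 1*14 + 8 = 14 + 8 = 22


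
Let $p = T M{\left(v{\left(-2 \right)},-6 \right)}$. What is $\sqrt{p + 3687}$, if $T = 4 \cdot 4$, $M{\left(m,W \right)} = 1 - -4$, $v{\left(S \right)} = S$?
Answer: $\sqrt{3767} \approx 61.376$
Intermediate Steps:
$M{\left(m,W \right)} = 5$ ($M{\left(m,W \right)} = 1 + 4 = 5$)
$T = 16$
$p = 80$ ($p = 16 \cdot 5 = 80$)
$\sqrt{p + 3687} = \sqrt{80 + 3687} = \sqrt{3767}$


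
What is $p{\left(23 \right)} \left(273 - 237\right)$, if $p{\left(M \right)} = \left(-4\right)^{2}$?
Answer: $576$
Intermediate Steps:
$p{\left(M \right)} = 16$
$p{\left(23 \right)} \left(273 - 237\right) = 16 \left(273 - 237\right) = 16 \cdot 36 = 576$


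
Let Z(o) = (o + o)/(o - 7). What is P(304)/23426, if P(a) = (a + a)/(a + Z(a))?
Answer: 297/3502187 ≈ 8.4804e-5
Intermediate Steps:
Z(o) = 2*o/(-7 + o) (Z(o) = (2*o)/(-7 + o) = 2*o/(-7 + o))
P(a) = 2*a/(a + 2*a/(-7 + a)) (P(a) = (a + a)/(a + 2*a/(-7 + a)) = (2*a)/(a + 2*a/(-7 + a)) = 2*a/(a + 2*a/(-7 + a)))
P(304)/23426 = (2*(-7 + 304)/(-5 + 304))/23426 = (2*297/299)*(1/23426) = (2*(1/299)*297)*(1/23426) = (594/299)*(1/23426) = 297/3502187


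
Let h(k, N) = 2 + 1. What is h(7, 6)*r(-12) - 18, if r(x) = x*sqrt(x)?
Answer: -18 - 72*I*sqrt(3) ≈ -18.0 - 124.71*I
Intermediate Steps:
h(k, N) = 3
r(x) = x**(3/2)
h(7, 6)*r(-12) - 18 = 3*(-12)**(3/2) - 18 = 3*(-24*I*sqrt(3)) - 18 = -72*I*sqrt(3) - 18 = -18 - 72*I*sqrt(3)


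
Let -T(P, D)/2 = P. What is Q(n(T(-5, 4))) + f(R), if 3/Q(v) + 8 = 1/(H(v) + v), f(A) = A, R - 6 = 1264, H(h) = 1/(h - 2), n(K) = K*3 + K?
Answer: 15400537/12130 ≈ 1269.6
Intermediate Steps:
T(P, D) = -2*P
n(K) = 4*K (n(K) = 3*K + K = 4*K)
H(h) = 1/(-2 + h)
R = 1270 (R = 6 + 1264 = 1270)
Q(v) = 3/(-8 + 1/(v + 1/(-2 + v))) (Q(v) = 3/(-8 + 1/(1/(-2 + v) + v)) = 3/(-8 + 1/(v + 1/(-2 + v))))
Q(n(T(-5, 4))) + f(R) = 3*(-1 - 4*(-2*(-5))*(-2 + 4*(-2*(-5))))/(8 + (-1 + 8*(4*(-2*(-5))))*(-2 + 4*(-2*(-5)))) + 1270 = 3*(-1 - 4*10*(-2 + 4*10))/(8 + (-1 + 8*(4*10))*(-2 + 4*10)) + 1270 = 3*(-1 - 1*40*(-2 + 40))/(8 + (-1 + 8*40)*(-2 + 40)) + 1270 = 3*(-1 - 1*40*38)/(8 + (-1 + 320)*38) + 1270 = 3*(-1 - 1520)/(8 + 319*38) + 1270 = 3*(-1521)/(8 + 12122) + 1270 = 3*(-1521)/12130 + 1270 = 3*(1/12130)*(-1521) + 1270 = -4563/12130 + 1270 = 15400537/12130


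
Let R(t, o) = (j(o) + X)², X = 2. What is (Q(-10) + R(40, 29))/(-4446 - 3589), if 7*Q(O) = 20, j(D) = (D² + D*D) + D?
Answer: -20540603/56245 ≈ -365.20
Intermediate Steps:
j(D) = D + 2*D² (j(D) = (D² + D²) + D = 2*D² + D = D + 2*D²)
Q(O) = 20/7 (Q(O) = (⅐)*20 = 20/7)
R(t, o) = (2 + o*(1 + 2*o))² (R(t, o) = (o*(1 + 2*o) + 2)² = (2 + o*(1 + 2*o))²)
(Q(-10) + R(40, 29))/(-4446 - 3589) = (20/7 + (2 + 29*(1 + 2*29))²)/(-4446 - 3589) = (20/7 + (2 + 29*(1 + 58))²)/(-8035) = (20/7 + (2 + 29*59)²)*(-1/8035) = (20/7 + (2 + 1711)²)*(-1/8035) = (20/7 + 1713²)*(-1/8035) = (20/7 + 2934369)*(-1/8035) = (20540603/7)*(-1/8035) = -20540603/56245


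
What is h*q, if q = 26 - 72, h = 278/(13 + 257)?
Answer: -6394/135 ≈ -47.363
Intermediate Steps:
h = 139/135 (h = 278/270 = 278*(1/270) = 139/135 ≈ 1.0296)
q = -46
h*q = (139/135)*(-46) = -6394/135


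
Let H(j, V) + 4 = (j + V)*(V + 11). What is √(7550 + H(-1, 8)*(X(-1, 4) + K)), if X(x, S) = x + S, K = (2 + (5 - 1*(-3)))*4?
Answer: √13097 ≈ 114.44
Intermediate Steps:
H(j, V) = -4 + (11 + V)*(V + j) (H(j, V) = -4 + (j + V)*(V + 11) = -4 + (V + j)*(11 + V) = -4 + (11 + V)*(V + j))
K = 40 (K = (2 + (5 + 3))*4 = (2 + 8)*4 = 10*4 = 40)
X(x, S) = S + x
√(7550 + H(-1, 8)*(X(-1, 4) + K)) = √(7550 + (-4 + 8² + 11*8 + 11*(-1) + 8*(-1))*((4 - 1) + 40)) = √(7550 + (-4 + 64 + 88 - 11 - 8)*(3 + 40)) = √(7550 + 129*43) = √(7550 + 5547) = √13097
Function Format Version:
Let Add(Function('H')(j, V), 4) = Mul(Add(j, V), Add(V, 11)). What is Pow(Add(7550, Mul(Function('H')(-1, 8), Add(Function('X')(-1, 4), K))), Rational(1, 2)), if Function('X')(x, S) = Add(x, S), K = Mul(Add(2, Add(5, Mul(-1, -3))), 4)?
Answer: Pow(13097, Rational(1, 2)) ≈ 114.44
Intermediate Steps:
Function('H')(j, V) = Add(-4, Mul(Add(11, V), Add(V, j))) (Function('H')(j, V) = Add(-4, Mul(Add(j, V), Add(V, 11))) = Add(-4, Mul(Add(V, j), Add(11, V))) = Add(-4, Mul(Add(11, V), Add(V, j))))
K = 40 (K = Mul(Add(2, Add(5, 3)), 4) = Mul(Add(2, 8), 4) = Mul(10, 4) = 40)
Function('X')(x, S) = Add(S, x)
Pow(Add(7550, Mul(Function('H')(-1, 8), Add(Function('X')(-1, 4), K))), Rational(1, 2)) = Pow(Add(7550, Mul(Add(-4, Pow(8, 2), Mul(11, 8), Mul(11, -1), Mul(8, -1)), Add(Add(4, -1), 40))), Rational(1, 2)) = Pow(Add(7550, Mul(Add(-4, 64, 88, -11, -8), Add(3, 40))), Rational(1, 2)) = Pow(Add(7550, Mul(129, 43)), Rational(1, 2)) = Pow(Add(7550, 5547), Rational(1, 2)) = Pow(13097, Rational(1, 2))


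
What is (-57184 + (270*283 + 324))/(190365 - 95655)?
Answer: 1955/9471 ≈ 0.20642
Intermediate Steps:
(-57184 + (270*283 + 324))/(190365 - 95655) = (-57184 + (76410 + 324))/94710 = (-57184 + 76734)*(1/94710) = 19550*(1/94710) = 1955/9471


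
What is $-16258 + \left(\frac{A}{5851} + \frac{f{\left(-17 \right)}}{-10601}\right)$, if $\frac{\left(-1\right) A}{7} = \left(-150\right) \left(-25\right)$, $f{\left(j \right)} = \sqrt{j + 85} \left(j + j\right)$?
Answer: $- \frac{95151808}{5851} + \frac{68 \sqrt{17}}{10601} \approx -16262.0$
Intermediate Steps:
$f{\left(j \right)} = 2 j \sqrt{85 + j}$ ($f{\left(j \right)} = \sqrt{85 + j} 2 j = 2 j \sqrt{85 + j}$)
$A = -26250$ ($A = - 7 \left(\left(-150\right) \left(-25\right)\right) = \left(-7\right) 3750 = -26250$)
$-16258 + \left(\frac{A}{5851} + \frac{f{\left(-17 \right)}}{-10601}\right) = -16258 - \left(\frac{26250}{5851} - \frac{2 \left(-17\right) \sqrt{85 - 17}}{-10601}\right) = -16258 - \left(\frac{26250}{5851} - 2 \left(-17\right) \sqrt{68} \left(- \frac{1}{10601}\right)\right) = -16258 - \left(\frac{26250}{5851} - 2 \left(-17\right) 2 \sqrt{17} \left(- \frac{1}{10601}\right)\right) = -16258 - \left(\frac{26250}{5851} - - 68 \sqrt{17} \left(- \frac{1}{10601}\right)\right) = -16258 - \left(\frac{26250}{5851} - \frac{68 \sqrt{17}}{10601}\right) = - \frac{95151808}{5851} + \frac{68 \sqrt{17}}{10601}$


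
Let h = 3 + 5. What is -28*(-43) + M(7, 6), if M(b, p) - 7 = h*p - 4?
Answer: 1255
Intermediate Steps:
h = 8
M(b, p) = 3 + 8*p (M(b, p) = 7 + (8*p - 4) = 7 + (-4 + 8*p) = 3 + 8*p)
-28*(-43) + M(7, 6) = -28*(-43) + (3 + 8*6) = 1204 + (3 + 48) = 1204 + 51 = 1255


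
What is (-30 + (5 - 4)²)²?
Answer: 841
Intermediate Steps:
(-30 + (5 - 4)²)² = (-30 + 1²)² = (-30 + 1)² = (-29)² = 841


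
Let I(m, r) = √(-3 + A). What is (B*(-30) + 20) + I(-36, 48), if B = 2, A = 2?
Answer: -40 + I ≈ -40.0 + 1.0*I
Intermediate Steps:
I(m, r) = I (I(m, r) = √(-3 + 2) = √(-1) = I)
(B*(-30) + 20) + I(-36, 48) = (2*(-30) + 20) + I = (-60 + 20) + I = -40 + I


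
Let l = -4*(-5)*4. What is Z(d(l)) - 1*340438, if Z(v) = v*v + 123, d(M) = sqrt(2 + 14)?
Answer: -340299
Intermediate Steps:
l = 80 (l = 20*4 = 80)
d(M) = 4 (d(M) = sqrt(16) = 4)
Z(v) = 123 + v**2 (Z(v) = v**2 + 123 = 123 + v**2)
Z(d(l)) - 1*340438 = (123 + 4**2) - 1*340438 = (123 + 16) - 340438 = 139 - 340438 = -340299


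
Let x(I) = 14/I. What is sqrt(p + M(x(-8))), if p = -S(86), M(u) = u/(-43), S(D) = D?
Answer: I*sqrt(635755)/86 ≈ 9.2714*I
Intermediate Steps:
M(u) = -u/43 (M(u) = u*(-1/43) = -u/43)
p = -86 (p = -1*86 = -86)
sqrt(p + M(x(-8))) = sqrt(-86 - 14/(43*(-8))) = sqrt(-86 - 14*(-1)/(43*8)) = sqrt(-86 - 1/43*(-7/4)) = sqrt(-86 + 7/172) = sqrt(-14785/172) = I*sqrt(635755)/86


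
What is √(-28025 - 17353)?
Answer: 3*I*√5042 ≈ 213.02*I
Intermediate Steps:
√(-28025 - 17353) = √(-45378) = 3*I*√5042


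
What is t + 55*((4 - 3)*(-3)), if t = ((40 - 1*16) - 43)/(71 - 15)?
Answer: -9259/56 ≈ -165.34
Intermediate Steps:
t = -19/56 (t = ((40 - 16) - 43)/56 = (24 - 43)*(1/56) = -19*1/56 = -19/56 ≈ -0.33929)
t + 55*((4 - 3)*(-3)) = -19/56 + 55*((4 - 3)*(-3)) = -19/56 + 55*(1*(-3)) = -19/56 + 55*(-3) = -19/56 - 165 = -9259/56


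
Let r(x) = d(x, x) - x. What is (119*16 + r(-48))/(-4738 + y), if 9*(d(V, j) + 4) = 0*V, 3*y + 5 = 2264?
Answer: -1948/3985 ≈ -0.48883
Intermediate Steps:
y = 753 (y = -5/3 + (1/3)*2264 = -5/3 + 2264/3 = 753)
d(V, j) = -4 (d(V, j) = -4 + (0*V)/9 = -4 + (1/9)*0 = -4 + 0 = -4)
r(x) = -4 - x
(119*16 + r(-48))/(-4738 + y) = (119*16 + (-4 - 1*(-48)))/(-4738 + 753) = (1904 + (-4 + 48))/(-3985) = (1904 + 44)*(-1/3985) = 1948*(-1/3985) = -1948/3985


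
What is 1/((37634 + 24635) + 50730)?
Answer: 1/112999 ≈ 8.8496e-6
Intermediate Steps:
1/((37634 + 24635) + 50730) = 1/(62269 + 50730) = 1/112999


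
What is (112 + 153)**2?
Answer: 70225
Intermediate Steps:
(112 + 153)**2 = 265**2 = 70225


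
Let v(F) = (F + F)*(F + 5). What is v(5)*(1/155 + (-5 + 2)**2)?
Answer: 27920/31 ≈ 900.65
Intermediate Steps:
v(F) = 2*F*(5 + F) (v(F) = (2*F)*(5 + F) = 2*F*(5 + F))
v(5)*(1/155 + (-5 + 2)**2) = (2*5*(5 + 5))*(1/155 + (-5 + 2)**2) = (2*5*10)*(1/155 + (-3)**2) = 100*(1/155 + 9) = 100*(1396/155) = 27920/31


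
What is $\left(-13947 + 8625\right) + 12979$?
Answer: $7657$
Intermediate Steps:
$\left(-13947 + 8625\right) + 12979 = -5322 + 12979 = 7657$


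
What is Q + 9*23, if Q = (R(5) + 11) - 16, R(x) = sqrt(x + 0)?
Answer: 202 + sqrt(5) ≈ 204.24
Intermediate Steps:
R(x) = sqrt(x)
Q = -5 + sqrt(5) (Q = (sqrt(5) + 11) - 16 = (11 + sqrt(5)) - 16 = -5 + sqrt(5) ≈ -2.7639)
Q + 9*23 = (-5 + sqrt(5)) + 9*23 = (-5 + sqrt(5)) + 207 = 202 + sqrt(5)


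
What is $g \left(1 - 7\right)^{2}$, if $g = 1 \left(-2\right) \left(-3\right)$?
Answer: $216$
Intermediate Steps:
$g = 6$ ($g = \left(-2\right) \left(-3\right) = 6$)
$g \left(1 - 7\right)^{2} = 6 \left(1 - 7\right)^{2} = 6 \left(-6\right)^{2} = 6 \cdot 36 = 216$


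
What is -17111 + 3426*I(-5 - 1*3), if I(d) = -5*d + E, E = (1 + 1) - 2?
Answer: 119929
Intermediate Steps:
E = 0 (E = 2 - 2 = 0)
I(d) = -5*d (I(d) = -5*d + 0 = -5*d)
-17111 + 3426*I(-5 - 1*3) = -17111 + 3426*(-5*(-5 - 1*3)) = -17111 + 3426*(-5*(-5 - 3)) = -17111 + 3426*(-5*(-8)) = -17111 + 3426*40 = -17111 + 137040 = 119929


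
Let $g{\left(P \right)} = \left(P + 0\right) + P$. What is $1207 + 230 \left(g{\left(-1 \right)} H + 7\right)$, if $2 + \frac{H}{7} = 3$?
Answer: $-403$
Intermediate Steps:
$H = 7$ ($H = -14 + 7 \cdot 3 = -14 + 21 = 7$)
$g{\left(P \right)} = 2 P$ ($g{\left(P \right)} = P + P = 2 P$)
$1207 + 230 \left(g{\left(-1 \right)} H + 7\right) = 1207 + 230 \left(2 \left(-1\right) 7 + 7\right) = 1207 + 230 \left(\left(-2\right) 7 + 7\right) = 1207 + 230 \left(-14 + 7\right) = 1207 + 230 \left(-7\right) = 1207 - 1610 = -403$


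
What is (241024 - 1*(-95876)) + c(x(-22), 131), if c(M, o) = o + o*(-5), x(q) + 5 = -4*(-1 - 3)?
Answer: 336376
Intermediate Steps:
x(q) = 11 (x(q) = -5 - 4*(-1 - 3) = -5 - 4*(-4) = -5 + 16 = 11)
c(M, o) = -4*o (c(M, o) = o - 5*o = -4*o)
(241024 - 1*(-95876)) + c(x(-22), 131) = (241024 - 1*(-95876)) - 4*131 = (241024 + 95876) - 524 = 336900 - 524 = 336376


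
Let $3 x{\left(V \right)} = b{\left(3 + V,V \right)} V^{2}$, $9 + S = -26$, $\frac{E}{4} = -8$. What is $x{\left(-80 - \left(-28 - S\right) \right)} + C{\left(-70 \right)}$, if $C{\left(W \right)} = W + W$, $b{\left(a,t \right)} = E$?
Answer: $-80876$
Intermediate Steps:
$E = -32$ ($E = 4 \left(-8\right) = -32$)
$S = -35$ ($S = -9 - 26 = -35$)
$b{\left(a,t \right)} = -32$
$C{\left(W \right)} = 2 W$
$x{\left(V \right)} = - \frac{32 V^{2}}{3}$ ($x{\left(V \right)} = \frac{\left(-32\right) V^{2}}{3} = - \frac{32 V^{2}}{3}$)
$x{\left(-80 - \left(-28 - S\right) \right)} + C{\left(-70 \right)} = - \frac{32 \left(-80 - \left(-28 - -35\right)\right)^{2}}{3} + 2 \left(-70\right) = - \frac{32 \left(-80 - \left(-28 + 35\right)\right)^{2}}{3} - 140 = - \frac{32 \left(-80 - 7\right)^{2}}{3} - 140 = - \frac{32 \left(-87\right)^{2}}{3} - 140 = \left(- \frac{32}{3}\right) 7569 - 140 = -80736 - 140 = -80876$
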